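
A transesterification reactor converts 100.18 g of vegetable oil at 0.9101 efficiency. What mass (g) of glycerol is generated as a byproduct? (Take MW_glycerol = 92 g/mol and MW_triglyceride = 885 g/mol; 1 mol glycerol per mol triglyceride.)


glycerol = oil * conv * (92/885)
= 100.18 * 0.9101 * 92 / 885
= 9.4780 g

9.4780 g


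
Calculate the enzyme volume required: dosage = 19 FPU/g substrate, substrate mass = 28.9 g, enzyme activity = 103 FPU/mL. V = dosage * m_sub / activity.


V = dosage * m_sub / activity
V = 19 * 28.9 / 103
V = 5.3311 mL

5.3311 mL


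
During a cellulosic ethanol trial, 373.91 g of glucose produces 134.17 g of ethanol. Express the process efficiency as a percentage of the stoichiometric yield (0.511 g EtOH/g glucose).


Fermentation efficiency = (actual / (0.511 * glucose)) * 100
= (134.17 / (0.511 * 373.91)) * 100
= 70.2211%

70.2211%


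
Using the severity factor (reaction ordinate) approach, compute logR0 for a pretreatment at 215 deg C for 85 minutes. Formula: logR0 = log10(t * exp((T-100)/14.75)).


logR0 = log10(t * exp((T - 100) / 14.75))
= log10(85 * exp((215 - 100) / 14.75))
= 5.3154

5.3154


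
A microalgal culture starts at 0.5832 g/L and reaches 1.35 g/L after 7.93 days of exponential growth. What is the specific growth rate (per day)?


mu = ln(X2/X1) / dt
= ln(1.35/0.5832) / 7.93
= 0.1058 per day

0.1058 per day


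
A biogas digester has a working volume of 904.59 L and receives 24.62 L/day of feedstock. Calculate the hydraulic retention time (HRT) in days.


HRT = V / Q
= 904.59 / 24.62
= 36.7421 days

36.7421 days


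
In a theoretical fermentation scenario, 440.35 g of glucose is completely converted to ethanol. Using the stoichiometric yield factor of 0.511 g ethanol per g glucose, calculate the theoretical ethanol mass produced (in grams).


Theoretical ethanol yield: m_EtOH = 0.511 * m_glucose
m_EtOH = 0.511 * 440.35 = 225.0189 g

225.0189 g


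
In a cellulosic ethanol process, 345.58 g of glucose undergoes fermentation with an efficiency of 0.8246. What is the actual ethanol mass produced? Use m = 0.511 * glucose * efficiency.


Actual ethanol: m = 0.511 * 345.58 * 0.8246
m = 145.6173 g

145.6173 g


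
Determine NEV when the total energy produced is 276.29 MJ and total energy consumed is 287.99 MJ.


NEV = E_out - E_in
= 276.29 - 287.99
= -11.7000 MJ

-11.7000 MJ


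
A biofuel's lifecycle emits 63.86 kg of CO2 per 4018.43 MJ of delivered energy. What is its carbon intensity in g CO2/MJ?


CI = CO2 * 1000 / E
= 63.86 * 1000 / 4018.43
= 15.8918 g CO2/MJ

15.8918 g CO2/MJ


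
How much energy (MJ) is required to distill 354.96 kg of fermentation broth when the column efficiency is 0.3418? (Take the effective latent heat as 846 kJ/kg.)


E = m * 846 / (eta * 1000)
= 354.96 * 846 / (0.3418 * 1000)
= 878.5727 MJ

878.5727 MJ


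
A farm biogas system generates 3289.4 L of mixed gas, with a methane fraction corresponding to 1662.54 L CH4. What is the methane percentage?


CH4% = V_CH4 / V_total * 100
= 1662.54 / 3289.4 * 100
= 50.5423%

50.5423%


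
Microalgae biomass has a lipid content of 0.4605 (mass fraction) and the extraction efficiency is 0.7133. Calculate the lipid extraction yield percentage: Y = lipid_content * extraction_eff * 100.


Y = lipid_content * extraction_eff * 100
= 0.4605 * 0.7133 * 100
= 32.8475%

32.8475%


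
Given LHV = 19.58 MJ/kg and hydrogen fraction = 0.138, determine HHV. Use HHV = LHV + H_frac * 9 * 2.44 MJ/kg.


HHV = LHV + H_frac * 9 * 2.44
= 19.58 + 0.138 * 9 * 2.44
= 22.6105 MJ/kg

22.6105 MJ/kg


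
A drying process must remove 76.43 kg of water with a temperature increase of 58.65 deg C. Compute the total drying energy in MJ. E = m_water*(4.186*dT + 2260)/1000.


E = m_water * (4.186 * dT + 2260) / 1000
= 76.43 * (4.186 * 58.65 + 2260) / 1000
= 191.4960 MJ

191.4960 MJ


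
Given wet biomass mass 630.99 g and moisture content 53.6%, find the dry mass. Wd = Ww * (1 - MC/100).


Wd = Ww * (1 - MC/100)
= 630.99 * (1 - 53.6/100)
= 292.7794 g

292.7794 g


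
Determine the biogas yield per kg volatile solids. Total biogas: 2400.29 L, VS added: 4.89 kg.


Y = V / VS
= 2400.29 / 4.89
= 490.8569 L/kg VS

490.8569 L/kg VS


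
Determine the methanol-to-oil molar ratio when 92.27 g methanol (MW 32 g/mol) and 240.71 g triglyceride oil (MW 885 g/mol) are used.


Molar ratio = n_MeOH / n_oil = (MeOH/32) / (oil/885) = (MeOH * 885) / (32 * oil)
= (92.27 * 885) / (32 * 240.71)
= 10.6013

10.6013


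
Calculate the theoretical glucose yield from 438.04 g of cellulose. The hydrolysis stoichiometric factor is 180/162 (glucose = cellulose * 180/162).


glucose = cellulose * 180/162
= 438.04 * 180/162
= 486.7111 g

486.7111 g


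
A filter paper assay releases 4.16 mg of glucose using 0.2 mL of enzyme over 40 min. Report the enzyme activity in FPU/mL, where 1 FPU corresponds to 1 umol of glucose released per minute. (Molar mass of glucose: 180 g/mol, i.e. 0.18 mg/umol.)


Activity = glucose_mg / (0.18 mg/umol * V_mL * t_min)
= 4.16 / (0.18 * 0.2 * 40)
= 2.8889 FPU/mL

2.8889 FPU/mL


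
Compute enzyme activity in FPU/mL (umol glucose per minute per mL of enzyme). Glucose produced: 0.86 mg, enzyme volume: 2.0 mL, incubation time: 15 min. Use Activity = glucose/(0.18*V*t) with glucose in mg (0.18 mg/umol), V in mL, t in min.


Activity = glucose_mg / (0.18 mg/umol * V_mL * t_min)
= 0.86 / (0.18 * 2.0 * 15)
= 0.1593 FPU/mL

0.1593 FPU/mL


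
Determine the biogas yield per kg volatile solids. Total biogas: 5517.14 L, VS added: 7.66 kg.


Y = V / VS
= 5517.14 / 7.66
= 720.2533 L/kg VS

720.2533 L/kg VS


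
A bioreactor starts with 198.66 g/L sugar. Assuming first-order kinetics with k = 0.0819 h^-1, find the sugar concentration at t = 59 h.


S = S0 * exp(-k * t)
S = 198.66 * exp(-0.0819 * 59)
S = 1.5833 g/L

1.5833 g/L


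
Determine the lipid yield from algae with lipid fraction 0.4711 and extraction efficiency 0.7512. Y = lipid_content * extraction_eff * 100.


Y = lipid_content * extraction_eff * 100
= 0.4711 * 0.7512 * 100
= 35.3890%

35.3890%


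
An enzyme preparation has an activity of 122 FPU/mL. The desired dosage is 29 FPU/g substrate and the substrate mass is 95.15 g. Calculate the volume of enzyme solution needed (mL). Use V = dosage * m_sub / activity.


V = dosage * m_sub / activity
V = 29 * 95.15 / 122
V = 22.6176 mL

22.6176 mL


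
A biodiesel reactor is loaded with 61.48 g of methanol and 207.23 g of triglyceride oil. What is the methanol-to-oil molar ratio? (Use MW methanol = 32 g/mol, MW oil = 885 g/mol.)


Molar ratio = n_MeOH / n_oil = (MeOH/32) / (oil/885) = (MeOH * 885) / (32 * oil)
= (61.48 * 885) / (32 * 207.23)
= 8.2049

8.2049


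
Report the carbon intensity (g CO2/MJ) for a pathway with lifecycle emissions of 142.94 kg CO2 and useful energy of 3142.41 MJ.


CI = CO2 * 1000 / E
= 142.94 * 1000 / 3142.41
= 45.4874 g CO2/MJ

45.4874 g CO2/MJ


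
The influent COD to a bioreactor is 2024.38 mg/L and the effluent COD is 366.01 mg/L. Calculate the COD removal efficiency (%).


eta = (COD_in - COD_out) / COD_in * 100
= (2024.38 - 366.01) / 2024.38 * 100
= 81.9199%

81.9199%


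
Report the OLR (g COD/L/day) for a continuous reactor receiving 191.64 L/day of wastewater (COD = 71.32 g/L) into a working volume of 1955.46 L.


OLR = Q * S / V
= 191.64 * 71.32 / 1955.46
= 6.9895 g/L/day

6.9895 g/L/day


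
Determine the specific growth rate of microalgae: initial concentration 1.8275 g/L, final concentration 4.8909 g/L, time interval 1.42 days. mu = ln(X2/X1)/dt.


mu = ln(X2/X1) / dt
= ln(4.8909/1.8275) / 1.42
= 0.6933 per day

0.6933 per day


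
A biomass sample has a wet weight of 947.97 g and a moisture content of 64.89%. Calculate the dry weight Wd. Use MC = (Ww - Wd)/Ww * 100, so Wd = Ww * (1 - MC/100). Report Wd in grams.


Wd = Ww * (1 - MC/100)
= 947.97 * (1 - 64.89/100)
= 332.8323 g

332.8323 g


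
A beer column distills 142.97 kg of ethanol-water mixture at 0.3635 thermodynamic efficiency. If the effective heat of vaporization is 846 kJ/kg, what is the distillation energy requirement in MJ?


E = m * 846 / (eta * 1000)
= 142.97 * 846 / (0.3635 * 1000)
= 332.7445 MJ

332.7445 MJ


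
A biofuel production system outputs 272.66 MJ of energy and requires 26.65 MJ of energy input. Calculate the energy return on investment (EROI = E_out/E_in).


EROI = E_out / E_in
= 272.66 / 26.65
= 10.2311

10.2311


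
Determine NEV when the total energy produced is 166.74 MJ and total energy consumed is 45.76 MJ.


NEV = E_out - E_in
= 166.74 - 45.76
= 120.9800 MJ

120.9800 MJ


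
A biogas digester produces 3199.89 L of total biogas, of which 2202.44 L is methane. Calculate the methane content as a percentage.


CH4% = V_CH4 / V_total * 100
= 2202.44 / 3199.89 * 100
= 68.8286%

68.8286%


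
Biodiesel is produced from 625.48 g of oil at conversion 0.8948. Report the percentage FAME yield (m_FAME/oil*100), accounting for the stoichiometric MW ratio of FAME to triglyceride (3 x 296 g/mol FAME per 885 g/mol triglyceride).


m_FAME = oil * conv * (3 * 296 / 885) = oil * conv * (888/885)
= 625.48 * 0.8948 * 888 / 885
= 561.5767 g
Y = m_FAME / oil * 100 = conv * (888/885) * 100
= 0.8948 * 888 / 885 * 100
= 89.78%

89.78%


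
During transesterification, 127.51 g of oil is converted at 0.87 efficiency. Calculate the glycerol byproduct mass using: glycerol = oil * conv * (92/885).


glycerol = oil * conv * (92/885)
= 127.51 * 0.87 * 92 / 885
= 11.5321 g

11.5321 g


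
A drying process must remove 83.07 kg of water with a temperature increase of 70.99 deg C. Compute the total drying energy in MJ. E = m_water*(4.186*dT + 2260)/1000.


E = m_water * (4.186 * dT + 2260) / 1000
= 83.07 * (4.186 * 70.99 + 2260) / 1000
= 212.4236 MJ

212.4236 MJ


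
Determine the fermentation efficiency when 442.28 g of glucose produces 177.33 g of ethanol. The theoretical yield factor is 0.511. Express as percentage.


Fermentation efficiency = (actual / (0.511 * glucose)) * 100
= (177.33 / (0.511 * 442.28)) * 100
= 78.4628%

78.4628%


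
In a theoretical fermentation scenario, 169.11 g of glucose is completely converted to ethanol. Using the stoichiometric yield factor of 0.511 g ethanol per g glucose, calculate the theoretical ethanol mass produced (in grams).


Theoretical ethanol yield: m_EtOH = 0.511 * m_glucose
m_EtOH = 0.511 * 169.11 = 86.4152 g

86.4152 g


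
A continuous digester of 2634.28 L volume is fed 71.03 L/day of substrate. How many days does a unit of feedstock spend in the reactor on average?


HRT = V / Q
= 2634.28 / 71.03
= 37.0869 days

37.0869 days


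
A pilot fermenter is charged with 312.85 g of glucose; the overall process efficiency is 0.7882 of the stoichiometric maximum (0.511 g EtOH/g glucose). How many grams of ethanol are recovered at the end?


Actual ethanol: m = 0.511 * 312.85 * 0.7882
m = 126.0067 g

126.0067 g


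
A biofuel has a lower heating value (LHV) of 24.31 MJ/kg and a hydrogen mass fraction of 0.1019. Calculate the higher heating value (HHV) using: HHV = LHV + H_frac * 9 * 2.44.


HHV = LHV + H_frac * 9 * 2.44
= 24.31 + 0.1019 * 9 * 2.44
= 26.5477 MJ/kg

26.5477 MJ/kg


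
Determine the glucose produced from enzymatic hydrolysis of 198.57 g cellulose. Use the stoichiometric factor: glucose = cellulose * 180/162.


glucose = cellulose * 180/162
= 198.57 * 180/162
= 220.6333 g

220.6333 g


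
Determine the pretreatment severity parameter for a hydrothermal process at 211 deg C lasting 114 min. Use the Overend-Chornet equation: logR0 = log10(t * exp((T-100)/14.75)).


logR0 = log10(t * exp((T - 100) / 14.75))
= log10(114 * exp((211 - 100) / 14.75))
= 5.3252

5.3252


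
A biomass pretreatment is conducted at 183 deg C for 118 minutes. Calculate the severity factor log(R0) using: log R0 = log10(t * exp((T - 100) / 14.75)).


logR0 = log10(t * exp((T - 100) / 14.75))
= log10(118 * exp((183 - 100) / 14.75))
= 4.5157

4.5157


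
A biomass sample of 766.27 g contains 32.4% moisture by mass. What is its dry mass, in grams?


Wd = Ww * (1 - MC/100)
= 766.27 * (1 - 32.4/100)
= 517.9985 g

517.9985 g


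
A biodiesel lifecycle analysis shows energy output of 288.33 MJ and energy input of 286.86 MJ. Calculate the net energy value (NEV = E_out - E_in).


NEV = E_out - E_in
= 288.33 - 286.86
= 1.4700 MJ

1.4700 MJ


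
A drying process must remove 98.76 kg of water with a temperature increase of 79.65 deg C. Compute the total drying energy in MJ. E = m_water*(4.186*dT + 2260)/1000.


E = m_water * (4.186 * dT + 2260) / 1000
= 98.76 * (4.186 * 79.65 + 2260) / 1000
= 256.1257 MJ

256.1257 MJ


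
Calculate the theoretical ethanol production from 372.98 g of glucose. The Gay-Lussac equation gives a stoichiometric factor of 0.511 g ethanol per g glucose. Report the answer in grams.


Theoretical ethanol yield: m_EtOH = 0.511 * m_glucose
m_EtOH = 0.511 * 372.98 = 190.5928 g

190.5928 g


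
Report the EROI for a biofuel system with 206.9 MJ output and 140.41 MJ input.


EROI = E_out / E_in
= 206.9 / 140.41
= 1.4735

1.4735


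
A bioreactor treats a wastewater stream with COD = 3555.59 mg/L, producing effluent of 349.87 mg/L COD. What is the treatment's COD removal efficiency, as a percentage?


eta = (COD_in - COD_out) / COD_in * 100
= (3555.59 - 349.87) / 3555.59 * 100
= 90.1600%

90.1600%


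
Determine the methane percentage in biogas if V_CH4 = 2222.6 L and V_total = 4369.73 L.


CH4% = V_CH4 / V_total * 100
= 2222.6 / 4369.73 * 100
= 50.8636%

50.8636%


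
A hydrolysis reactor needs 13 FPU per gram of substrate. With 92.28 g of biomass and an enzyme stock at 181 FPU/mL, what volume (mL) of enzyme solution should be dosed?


V = dosage * m_sub / activity
V = 13 * 92.28 / 181
V = 6.6278 mL

6.6278 mL


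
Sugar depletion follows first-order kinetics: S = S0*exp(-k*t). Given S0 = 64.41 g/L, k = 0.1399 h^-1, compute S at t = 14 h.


S = S0 * exp(-k * t)
S = 64.41 * exp(-0.1399 * 14)
S = 9.0854 g/L

9.0854 g/L


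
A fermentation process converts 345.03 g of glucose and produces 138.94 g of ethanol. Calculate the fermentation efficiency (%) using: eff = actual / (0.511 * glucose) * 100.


Fermentation efficiency = (actual / (0.511 * glucose)) * 100
= (138.94 / (0.511 * 345.03)) * 100
= 78.8042%

78.8042%


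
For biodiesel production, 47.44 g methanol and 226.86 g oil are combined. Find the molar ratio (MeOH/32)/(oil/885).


Molar ratio = n_MeOH / n_oil = (MeOH/32) / (oil/885) = (MeOH * 885) / (32 * oil)
= (47.44 * 885) / (32 * 226.86)
= 5.7834

5.7834


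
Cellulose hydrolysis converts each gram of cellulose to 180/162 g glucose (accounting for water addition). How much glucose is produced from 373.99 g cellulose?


glucose = cellulose * 180/162
= 373.99 * 180/162
= 415.5444 g

415.5444 g


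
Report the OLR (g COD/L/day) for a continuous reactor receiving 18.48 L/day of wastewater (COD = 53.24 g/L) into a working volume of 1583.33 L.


OLR = Q * S / V
= 18.48 * 53.24 / 1583.33
= 0.6214 g/L/day

0.6214 g/L/day


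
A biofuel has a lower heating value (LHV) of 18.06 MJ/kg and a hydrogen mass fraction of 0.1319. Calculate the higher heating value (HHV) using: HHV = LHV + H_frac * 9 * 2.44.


HHV = LHV + H_frac * 9 * 2.44
= 18.06 + 0.1319 * 9 * 2.44
= 20.9565 MJ/kg

20.9565 MJ/kg


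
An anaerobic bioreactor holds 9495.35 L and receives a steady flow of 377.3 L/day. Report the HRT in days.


HRT = V / Q
= 9495.35 / 377.3
= 25.1666 days

25.1666 days


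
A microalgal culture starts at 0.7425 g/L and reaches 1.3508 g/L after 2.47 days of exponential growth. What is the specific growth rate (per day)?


mu = ln(X2/X1) / dt
= ln(1.3508/0.7425) / 2.47
= 0.2423 per day

0.2423 per day


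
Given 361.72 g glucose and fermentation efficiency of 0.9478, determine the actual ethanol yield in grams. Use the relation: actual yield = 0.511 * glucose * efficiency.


Actual ethanol: m = 0.511 * 361.72 * 0.9478
m = 175.1903 g

175.1903 g


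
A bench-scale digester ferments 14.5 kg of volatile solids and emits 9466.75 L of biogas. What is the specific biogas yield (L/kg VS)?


Y = V / VS
= 9466.75 / 14.5
= 652.8793 L/kg VS

652.8793 L/kg VS


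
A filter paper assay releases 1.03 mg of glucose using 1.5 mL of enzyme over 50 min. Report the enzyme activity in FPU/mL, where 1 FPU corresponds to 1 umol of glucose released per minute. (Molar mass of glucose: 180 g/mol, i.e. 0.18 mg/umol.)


Activity = glucose_mg / (0.18 mg/umol * V_mL * t_min)
= 1.03 / (0.18 * 1.5 * 50)
= 0.0763 FPU/mL

0.0763 FPU/mL


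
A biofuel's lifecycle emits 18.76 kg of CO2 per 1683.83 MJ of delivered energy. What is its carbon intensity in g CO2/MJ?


CI = CO2 * 1000 / E
= 18.76 * 1000 / 1683.83
= 11.1413 g CO2/MJ

11.1413 g CO2/MJ


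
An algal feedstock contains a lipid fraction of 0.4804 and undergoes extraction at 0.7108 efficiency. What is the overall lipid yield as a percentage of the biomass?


Y = lipid_content * extraction_eff * 100
= 0.4804 * 0.7108 * 100
= 34.1468%

34.1468%


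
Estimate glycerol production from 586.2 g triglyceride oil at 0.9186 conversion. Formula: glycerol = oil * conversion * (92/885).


glycerol = oil * conv * (92/885)
= 586.2 * 0.9186 * 92 / 885
= 55.9779 g

55.9779 g


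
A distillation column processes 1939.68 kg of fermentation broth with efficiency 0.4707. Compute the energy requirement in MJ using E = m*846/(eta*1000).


E = m * 846 / (eta * 1000)
= 1939.68 * 846 / (0.4707 * 1000)
= 3486.2317 MJ

3486.2317 MJ


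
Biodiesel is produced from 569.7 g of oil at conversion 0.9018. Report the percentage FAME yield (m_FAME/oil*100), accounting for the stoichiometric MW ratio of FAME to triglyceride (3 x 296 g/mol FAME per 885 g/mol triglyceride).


m_FAME = oil * conv * (3 * 296 / 885) = oil * conv * (888/885)
= 569.7 * 0.9018 * 888 / 885
= 515.4970 g
Y = m_FAME / oil * 100 = conv * (888/885) * 100
= 0.9018 * 888 / 885 * 100
= 90.49%

90.49%


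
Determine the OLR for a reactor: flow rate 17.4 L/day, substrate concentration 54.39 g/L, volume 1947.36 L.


OLR = Q * S / V
= 17.4 * 54.39 / 1947.36
= 0.4860 g/L/day

0.4860 g/L/day


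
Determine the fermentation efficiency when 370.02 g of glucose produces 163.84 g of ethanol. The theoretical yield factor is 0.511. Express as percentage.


Fermentation efficiency = (actual / (0.511 * glucose)) * 100
= (163.84 / (0.511 * 370.02)) * 100
= 86.6511%

86.6511%


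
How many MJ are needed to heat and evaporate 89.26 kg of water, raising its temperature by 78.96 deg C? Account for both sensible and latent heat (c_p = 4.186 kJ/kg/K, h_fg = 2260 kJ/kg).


E = m_water * (4.186 * dT + 2260) / 1000
= 89.26 * (4.186 * 78.96 + 2260) / 1000
= 231.2304 MJ

231.2304 MJ


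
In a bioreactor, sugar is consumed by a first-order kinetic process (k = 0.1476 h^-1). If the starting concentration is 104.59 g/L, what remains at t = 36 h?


S = S0 * exp(-k * t)
S = 104.59 * exp(-0.1476 * 36)
S = 0.5150 g/L

0.5150 g/L


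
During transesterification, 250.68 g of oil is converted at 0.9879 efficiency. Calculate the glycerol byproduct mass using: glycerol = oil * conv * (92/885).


glycerol = oil * conv * (92/885)
= 250.68 * 0.9879 * 92 / 885
= 25.7441 g

25.7441 g


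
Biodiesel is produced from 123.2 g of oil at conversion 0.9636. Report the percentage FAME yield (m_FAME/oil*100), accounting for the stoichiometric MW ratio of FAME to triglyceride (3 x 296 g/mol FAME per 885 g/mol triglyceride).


m_FAME = oil * conv * (3 * 296 / 885) = oil * conv * (888/885)
= 123.2 * 0.9636 * 888 / 885
= 119.1179 g
Y = m_FAME / oil * 100 = conv * (888/885) * 100
= 0.9636 * 888 / 885 * 100
= 96.69%

96.69%


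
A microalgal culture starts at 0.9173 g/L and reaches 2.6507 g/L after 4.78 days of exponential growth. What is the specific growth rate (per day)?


mu = ln(X2/X1) / dt
= ln(2.6507/0.9173) / 4.78
= 0.2220 per day

0.2220 per day


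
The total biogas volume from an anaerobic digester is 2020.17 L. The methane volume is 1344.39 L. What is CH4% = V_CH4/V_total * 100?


CH4% = V_CH4 / V_total * 100
= 1344.39 / 2020.17 * 100
= 66.5484%

66.5484%


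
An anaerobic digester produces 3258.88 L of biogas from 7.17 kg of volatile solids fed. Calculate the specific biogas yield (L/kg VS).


Y = V / VS
= 3258.88 / 7.17
= 454.5160 L/kg VS

454.5160 L/kg VS


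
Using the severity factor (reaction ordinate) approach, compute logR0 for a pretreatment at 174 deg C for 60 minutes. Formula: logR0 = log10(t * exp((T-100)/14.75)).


logR0 = log10(t * exp((T - 100) / 14.75))
= log10(60 * exp((174 - 100) / 14.75))
= 3.9570

3.9570


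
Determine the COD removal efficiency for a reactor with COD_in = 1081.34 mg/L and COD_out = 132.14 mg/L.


eta = (COD_in - COD_out) / COD_in * 100
= (1081.34 - 132.14) / 1081.34 * 100
= 87.7800%

87.7800%


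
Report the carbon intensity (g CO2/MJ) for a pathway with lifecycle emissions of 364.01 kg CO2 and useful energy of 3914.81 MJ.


CI = CO2 * 1000 / E
= 364.01 * 1000 / 3914.81
= 92.9828 g CO2/MJ

92.9828 g CO2/MJ


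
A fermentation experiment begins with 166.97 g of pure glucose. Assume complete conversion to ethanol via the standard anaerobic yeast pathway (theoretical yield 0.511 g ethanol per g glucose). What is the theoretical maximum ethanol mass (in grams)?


Theoretical ethanol yield: m_EtOH = 0.511 * m_glucose
m_EtOH = 0.511 * 166.97 = 85.3217 g

85.3217 g


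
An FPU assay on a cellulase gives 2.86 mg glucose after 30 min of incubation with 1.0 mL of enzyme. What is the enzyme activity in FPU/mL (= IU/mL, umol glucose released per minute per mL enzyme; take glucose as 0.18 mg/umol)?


Activity = glucose_mg / (0.18 mg/umol * V_mL * t_min)
= 2.86 / (0.18 * 1.0 * 30)
= 0.5296 FPU/mL

0.5296 FPU/mL


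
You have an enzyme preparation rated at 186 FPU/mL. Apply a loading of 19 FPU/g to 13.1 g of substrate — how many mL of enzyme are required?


V = dosage * m_sub / activity
V = 19 * 13.1 / 186
V = 1.3382 mL

1.3382 mL


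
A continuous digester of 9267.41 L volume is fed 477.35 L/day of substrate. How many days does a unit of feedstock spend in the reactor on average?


HRT = V / Q
= 9267.41 / 477.35
= 19.4143 days

19.4143 days


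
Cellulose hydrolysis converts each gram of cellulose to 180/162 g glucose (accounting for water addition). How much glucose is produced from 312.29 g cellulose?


glucose = cellulose * 180/162
= 312.29 * 180/162
= 346.9889 g

346.9889 g


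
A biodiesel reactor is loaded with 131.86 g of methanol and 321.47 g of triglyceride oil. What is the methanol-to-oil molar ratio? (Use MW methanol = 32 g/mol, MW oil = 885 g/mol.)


Molar ratio = n_MeOH / n_oil = (MeOH/32) / (oil/885) = (MeOH * 885) / (32 * oil)
= (131.86 * 885) / (32 * 321.47)
= 11.3440

11.3440


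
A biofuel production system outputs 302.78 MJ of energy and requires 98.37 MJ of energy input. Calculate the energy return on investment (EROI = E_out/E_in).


EROI = E_out / E_in
= 302.78 / 98.37
= 3.0780

3.0780


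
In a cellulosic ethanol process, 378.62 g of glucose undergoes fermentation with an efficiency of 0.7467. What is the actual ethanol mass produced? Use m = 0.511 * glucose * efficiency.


Actual ethanol: m = 0.511 * 378.62 * 0.7467
m = 144.4676 g

144.4676 g


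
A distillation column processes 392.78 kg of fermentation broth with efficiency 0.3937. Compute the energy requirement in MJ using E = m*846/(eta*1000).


E = m * 846 / (eta * 1000)
= 392.78 * 846 / (0.3937 * 1000)
= 844.0231 MJ

844.0231 MJ


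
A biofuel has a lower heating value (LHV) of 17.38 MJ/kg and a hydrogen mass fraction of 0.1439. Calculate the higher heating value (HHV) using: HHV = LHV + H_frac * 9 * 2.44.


HHV = LHV + H_frac * 9 * 2.44
= 17.38 + 0.1439 * 9 * 2.44
= 20.5400 MJ/kg

20.5400 MJ/kg


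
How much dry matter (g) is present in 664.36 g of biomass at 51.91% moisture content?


Wd = Ww * (1 - MC/100)
= 664.36 * (1 - 51.91/100)
= 319.4907 g

319.4907 g


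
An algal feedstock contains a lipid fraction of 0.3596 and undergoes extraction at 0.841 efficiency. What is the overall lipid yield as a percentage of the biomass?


Y = lipid_content * extraction_eff * 100
= 0.3596 * 0.841 * 100
= 30.2424%

30.2424%


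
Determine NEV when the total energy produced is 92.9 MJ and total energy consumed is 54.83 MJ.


NEV = E_out - E_in
= 92.9 - 54.83
= 38.0700 MJ

38.0700 MJ


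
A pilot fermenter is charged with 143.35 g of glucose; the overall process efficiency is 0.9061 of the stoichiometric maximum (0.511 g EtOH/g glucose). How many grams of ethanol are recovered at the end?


Actual ethanol: m = 0.511 * 143.35 * 0.9061
m = 66.3735 g

66.3735 g


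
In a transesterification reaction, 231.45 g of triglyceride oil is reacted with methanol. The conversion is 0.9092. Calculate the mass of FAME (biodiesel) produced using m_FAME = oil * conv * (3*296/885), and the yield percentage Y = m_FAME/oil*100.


m_FAME = oil * conv * (3 * 296 / 885) = oil * conv * (888/885)
= 231.45 * 0.9092 * 888 / 885
= 211.1477 g
Y = m_FAME / oil * 100 = conv * (888/885) * 100
= 0.9092 * 888 / 885 * 100
= 91.23%

211.1477 g FAME; Y = 91.23%


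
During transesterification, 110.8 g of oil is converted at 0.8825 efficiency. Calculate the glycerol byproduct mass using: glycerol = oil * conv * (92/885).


glycerol = oil * conv * (92/885)
= 110.8 * 0.8825 * 92 / 885
= 10.1648 g

10.1648 g


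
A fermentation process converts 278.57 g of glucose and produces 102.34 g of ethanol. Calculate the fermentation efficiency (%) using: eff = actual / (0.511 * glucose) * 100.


Fermentation efficiency = (actual / (0.511 * glucose)) * 100
= (102.34 / (0.511 * 278.57)) * 100
= 71.8936%

71.8936%


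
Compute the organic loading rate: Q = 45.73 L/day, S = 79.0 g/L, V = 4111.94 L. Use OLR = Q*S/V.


OLR = Q * S / V
= 45.73 * 79.0 / 4111.94
= 0.8786 g/L/day

0.8786 g/L/day


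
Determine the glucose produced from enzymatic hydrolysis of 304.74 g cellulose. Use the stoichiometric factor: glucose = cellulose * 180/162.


glucose = cellulose * 180/162
= 304.74 * 180/162
= 338.6000 g

338.6000 g


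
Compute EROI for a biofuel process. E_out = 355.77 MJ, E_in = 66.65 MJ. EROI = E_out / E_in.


EROI = E_out / E_in
= 355.77 / 66.65
= 5.3379

5.3379


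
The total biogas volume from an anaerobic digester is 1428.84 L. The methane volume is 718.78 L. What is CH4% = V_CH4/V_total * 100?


CH4% = V_CH4 / V_total * 100
= 718.78 / 1428.84 * 100
= 50.3051%

50.3051%


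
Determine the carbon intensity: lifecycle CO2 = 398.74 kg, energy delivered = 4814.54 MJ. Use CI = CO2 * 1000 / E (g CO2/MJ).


CI = CO2 * 1000 / E
= 398.74 * 1000 / 4814.54
= 82.8200 g CO2/MJ

82.8200 g CO2/MJ


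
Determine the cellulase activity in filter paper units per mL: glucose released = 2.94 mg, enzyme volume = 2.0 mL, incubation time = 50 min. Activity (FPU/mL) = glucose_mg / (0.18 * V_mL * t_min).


Activity = glucose_mg / (0.18 mg/umol * V_mL * t_min)
= 2.94 / (0.18 * 2.0 * 50)
= 0.1633 FPU/mL

0.1633 FPU/mL


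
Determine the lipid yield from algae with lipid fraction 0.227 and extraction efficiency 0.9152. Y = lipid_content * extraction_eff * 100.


Y = lipid_content * extraction_eff * 100
= 0.227 * 0.9152 * 100
= 20.7750%

20.7750%


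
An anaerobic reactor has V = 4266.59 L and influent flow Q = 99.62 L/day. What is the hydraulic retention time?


HRT = V / Q
= 4266.59 / 99.62
= 42.8286 days

42.8286 days


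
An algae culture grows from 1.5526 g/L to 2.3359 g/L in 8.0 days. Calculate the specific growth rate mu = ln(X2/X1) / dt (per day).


mu = ln(X2/X1) / dt
= ln(2.3359/1.5526) / 8.0
= 0.0511 per day

0.0511 per day


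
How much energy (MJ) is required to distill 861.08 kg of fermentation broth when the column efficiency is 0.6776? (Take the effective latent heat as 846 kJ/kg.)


E = m * 846 / (eta * 1000)
= 861.08 * 846 / (0.6776 * 1000)
= 1075.0792 MJ

1075.0792 MJ


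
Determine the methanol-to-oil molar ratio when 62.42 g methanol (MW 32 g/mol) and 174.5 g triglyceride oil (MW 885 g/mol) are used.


Molar ratio = n_MeOH / n_oil = (MeOH/32) / (oil/885) = (MeOH * 885) / (32 * oil)
= (62.42 * 885) / (32 * 174.5)
= 9.8929

9.8929


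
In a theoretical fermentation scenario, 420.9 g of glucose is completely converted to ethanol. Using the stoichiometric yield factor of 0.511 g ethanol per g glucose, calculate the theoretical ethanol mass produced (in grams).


Theoretical ethanol yield: m_EtOH = 0.511 * m_glucose
m_EtOH = 0.511 * 420.9 = 215.0799 g

215.0799 g


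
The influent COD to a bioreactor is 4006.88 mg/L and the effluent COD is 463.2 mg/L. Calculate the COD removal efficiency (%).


eta = (COD_in - COD_out) / COD_in * 100
= (4006.88 - 463.2) / 4006.88 * 100
= 88.4399%

88.4399%


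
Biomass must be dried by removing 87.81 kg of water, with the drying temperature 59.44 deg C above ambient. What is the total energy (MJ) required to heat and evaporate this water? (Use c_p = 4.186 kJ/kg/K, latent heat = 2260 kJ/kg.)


E = m_water * (4.186 * dT + 2260) / 1000
= 87.81 * (4.186 * 59.44 + 2260) / 1000
= 220.2991 MJ

220.2991 MJ


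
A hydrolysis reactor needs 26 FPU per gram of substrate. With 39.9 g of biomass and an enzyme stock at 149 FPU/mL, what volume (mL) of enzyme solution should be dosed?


V = dosage * m_sub / activity
V = 26 * 39.9 / 149
V = 6.9624 mL

6.9624 mL


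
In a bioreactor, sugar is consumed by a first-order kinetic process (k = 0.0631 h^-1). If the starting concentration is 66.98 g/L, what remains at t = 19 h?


S = S0 * exp(-k * t)
S = 66.98 * exp(-0.0631 * 19)
S = 20.1962 g/L

20.1962 g/L


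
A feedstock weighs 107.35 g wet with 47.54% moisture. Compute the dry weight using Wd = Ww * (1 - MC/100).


Wd = Ww * (1 - MC/100)
= 107.35 * (1 - 47.54/100)
= 56.3158 g

56.3158 g


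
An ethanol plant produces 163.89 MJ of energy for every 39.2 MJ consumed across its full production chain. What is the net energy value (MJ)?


NEV = E_out - E_in
= 163.89 - 39.2
= 124.6900 MJ

124.6900 MJ


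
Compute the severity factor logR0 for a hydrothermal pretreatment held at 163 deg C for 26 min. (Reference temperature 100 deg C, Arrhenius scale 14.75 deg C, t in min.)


logR0 = log10(t * exp((T - 100) / 14.75))
= log10(26 * exp((163 - 100) / 14.75))
= 3.2699

3.2699


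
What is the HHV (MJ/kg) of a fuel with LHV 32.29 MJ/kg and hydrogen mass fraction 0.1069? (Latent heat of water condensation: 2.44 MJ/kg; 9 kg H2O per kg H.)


HHV = LHV + H_frac * 9 * 2.44
= 32.29 + 0.1069 * 9 * 2.44
= 34.6375 MJ/kg

34.6375 MJ/kg


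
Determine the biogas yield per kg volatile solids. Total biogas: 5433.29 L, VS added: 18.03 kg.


Y = V / VS
= 5433.29 / 18.03
= 301.3472 L/kg VS

301.3472 L/kg VS


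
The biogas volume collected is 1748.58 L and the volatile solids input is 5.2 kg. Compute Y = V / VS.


Y = V / VS
= 1748.58 / 5.2
= 336.2654 L/kg VS

336.2654 L/kg VS


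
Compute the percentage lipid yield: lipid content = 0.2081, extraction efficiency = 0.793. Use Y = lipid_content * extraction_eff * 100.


Y = lipid_content * extraction_eff * 100
= 0.2081 * 0.793 * 100
= 16.5023%

16.5023%


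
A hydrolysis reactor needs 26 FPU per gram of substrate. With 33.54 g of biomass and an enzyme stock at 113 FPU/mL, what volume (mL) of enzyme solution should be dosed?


V = dosage * m_sub / activity
V = 26 * 33.54 / 113
V = 7.7172 mL

7.7172 mL


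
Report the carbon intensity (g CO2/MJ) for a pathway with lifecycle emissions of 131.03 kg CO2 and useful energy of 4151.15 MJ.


CI = CO2 * 1000 / E
= 131.03 * 1000 / 4151.15
= 31.5647 g CO2/MJ

31.5647 g CO2/MJ


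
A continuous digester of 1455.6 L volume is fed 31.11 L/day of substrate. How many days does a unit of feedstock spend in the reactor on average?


HRT = V / Q
= 1455.6 / 31.11
= 46.7888 days

46.7888 days


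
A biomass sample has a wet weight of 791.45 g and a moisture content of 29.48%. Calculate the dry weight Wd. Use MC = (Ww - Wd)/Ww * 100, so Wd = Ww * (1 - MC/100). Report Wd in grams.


Wd = Ww * (1 - MC/100)
= 791.45 * (1 - 29.48/100)
= 558.1305 g

558.1305 g


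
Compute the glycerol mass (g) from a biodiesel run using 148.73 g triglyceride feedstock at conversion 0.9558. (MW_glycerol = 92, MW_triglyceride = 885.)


glycerol = oil * conv * (92/885)
= 148.73 * 0.9558 * 92 / 885
= 14.7778 g

14.7778 g


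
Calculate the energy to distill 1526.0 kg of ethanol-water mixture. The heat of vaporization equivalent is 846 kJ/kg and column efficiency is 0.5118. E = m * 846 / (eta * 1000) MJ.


E = m * 846 / (eta * 1000)
= 1526.0 * 846 / (0.5118 * 1000)
= 2522.4619 MJ

2522.4619 MJ


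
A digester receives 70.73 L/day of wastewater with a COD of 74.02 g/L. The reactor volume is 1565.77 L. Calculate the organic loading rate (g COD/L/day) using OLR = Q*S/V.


OLR = Q * S / V
= 70.73 * 74.02 / 1565.77
= 3.3437 g/L/day

3.3437 g/L/day


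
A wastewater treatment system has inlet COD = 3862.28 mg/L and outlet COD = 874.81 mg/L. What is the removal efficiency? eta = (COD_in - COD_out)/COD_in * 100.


eta = (COD_in - COD_out) / COD_in * 100
= (3862.28 - 874.81) / 3862.28 * 100
= 77.3499%

77.3499%


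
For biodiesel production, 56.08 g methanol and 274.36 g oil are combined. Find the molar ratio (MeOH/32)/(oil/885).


Molar ratio = n_MeOH / n_oil = (MeOH/32) / (oil/885) = (MeOH * 885) / (32 * oil)
= (56.08 * 885) / (32 * 274.36)
= 5.6530

5.6530


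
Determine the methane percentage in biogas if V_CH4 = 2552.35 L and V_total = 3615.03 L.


CH4% = V_CH4 / V_total * 100
= 2552.35 / 3615.03 * 100
= 70.6038%

70.6038%


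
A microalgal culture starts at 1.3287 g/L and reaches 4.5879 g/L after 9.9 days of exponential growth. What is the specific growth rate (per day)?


mu = ln(X2/X1) / dt
= ln(4.5879/1.3287) / 9.9
= 0.1252 per day

0.1252 per day


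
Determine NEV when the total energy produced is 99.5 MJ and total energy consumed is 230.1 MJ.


NEV = E_out - E_in
= 99.5 - 230.1
= -130.6000 MJ

-130.6000 MJ


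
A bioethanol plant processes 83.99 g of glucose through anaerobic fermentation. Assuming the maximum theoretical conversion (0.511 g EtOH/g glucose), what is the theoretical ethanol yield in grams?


Theoretical ethanol yield: m_EtOH = 0.511 * m_glucose
m_EtOH = 0.511 * 83.99 = 42.9189 g

42.9189 g


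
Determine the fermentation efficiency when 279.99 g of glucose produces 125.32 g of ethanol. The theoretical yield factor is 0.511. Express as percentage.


Fermentation efficiency = (actual / (0.511 * glucose)) * 100
= (125.32 / (0.511 * 279.99)) * 100
= 87.5905%

87.5905%


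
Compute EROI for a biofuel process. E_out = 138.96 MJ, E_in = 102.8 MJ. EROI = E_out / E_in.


EROI = E_out / E_in
= 138.96 / 102.8
= 1.3518

1.3518


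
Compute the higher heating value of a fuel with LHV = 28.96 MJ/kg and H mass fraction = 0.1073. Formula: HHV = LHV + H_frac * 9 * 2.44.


HHV = LHV + H_frac * 9 * 2.44
= 28.96 + 0.1073 * 9 * 2.44
= 31.3163 MJ/kg

31.3163 MJ/kg


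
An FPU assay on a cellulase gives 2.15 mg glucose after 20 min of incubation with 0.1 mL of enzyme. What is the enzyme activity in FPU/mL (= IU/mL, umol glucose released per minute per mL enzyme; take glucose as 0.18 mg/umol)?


Activity = glucose_mg / (0.18 mg/umol * V_mL * t_min)
= 2.15 / (0.18 * 0.1 * 20)
= 5.9722 FPU/mL

5.9722 FPU/mL


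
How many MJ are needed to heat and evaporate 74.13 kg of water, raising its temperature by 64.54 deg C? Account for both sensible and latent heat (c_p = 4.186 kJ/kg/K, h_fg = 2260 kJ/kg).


E = m_water * (4.186 * dT + 2260) / 1000
= 74.13 * (4.186 * 64.54 + 2260) / 1000
= 187.5611 MJ

187.5611 MJ


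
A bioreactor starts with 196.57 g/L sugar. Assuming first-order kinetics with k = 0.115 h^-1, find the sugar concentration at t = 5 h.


S = S0 * exp(-k * t)
S = 196.57 * exp(-0.115 * 5)
S = 110.6109 g/L

110.6109 g/L


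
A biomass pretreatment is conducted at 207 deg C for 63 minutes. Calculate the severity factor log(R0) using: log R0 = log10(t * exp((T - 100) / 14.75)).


logR0 = log10(t * exp((T - 100) / 14.75))
= log10(63 * exp((207 - 100) / 14.75))
= 4.9498

4.9498


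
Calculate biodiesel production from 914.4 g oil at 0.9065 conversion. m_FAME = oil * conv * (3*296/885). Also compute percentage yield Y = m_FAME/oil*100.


m_FAME = oil * conv * (3 * 296 / 885) = oil * conv * (888/885)
= 914.4 * 0.9065 * 888 / 885
= 831.7134 g
Y = m_FAME / oil * 100 = conv * (888/885) * 100
= 0.9065 * 888 / 885 * 100
= 90.96%

831.7134 g FAME; Y = 90.96%


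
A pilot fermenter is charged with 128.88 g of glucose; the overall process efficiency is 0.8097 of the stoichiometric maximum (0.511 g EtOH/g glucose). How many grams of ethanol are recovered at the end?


Actual ethanol: m = 0.511 * 128.88 * 0.8097
m = 53.3250 g

53.3250 g


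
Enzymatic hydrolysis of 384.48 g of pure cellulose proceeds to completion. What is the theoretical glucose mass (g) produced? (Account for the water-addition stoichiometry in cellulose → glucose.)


glucose = cellulose * 180/162
= 384.48 * 180/162
= 427.2000 g

427.2000 g


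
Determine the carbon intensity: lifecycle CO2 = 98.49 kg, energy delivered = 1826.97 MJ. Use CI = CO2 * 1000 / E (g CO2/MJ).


CI = CO2 * 1000 / E
= 98.49 * 1000 / 1826.97
= 53.9089 g CO2/MJ

53.9089 g CO2/MJ


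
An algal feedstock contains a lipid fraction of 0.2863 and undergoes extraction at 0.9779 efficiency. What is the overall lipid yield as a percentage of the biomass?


Y = lipid_content * extraction_eff * 100
= 0.2863 * 0.9779 * 100
= 27.9973%

27.9973%


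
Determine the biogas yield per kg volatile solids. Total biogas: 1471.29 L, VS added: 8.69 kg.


Y = V / VS
= 1471.29 / 8.69
= 169.3084 L/kg VS

169.3084 L/kg VS


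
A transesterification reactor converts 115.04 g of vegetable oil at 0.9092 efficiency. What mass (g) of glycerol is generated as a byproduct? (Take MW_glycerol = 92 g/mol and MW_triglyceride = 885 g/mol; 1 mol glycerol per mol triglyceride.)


glycerol = oil * conv * (92/885)
= 115.04 * 0.9092 * 92 / 885
= 10.8731 g

10.8731 g


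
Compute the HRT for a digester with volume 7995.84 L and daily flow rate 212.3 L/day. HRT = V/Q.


HRT = V / Q
= 7995.84 / 212.3
= 37.6629 days

37.6629 days


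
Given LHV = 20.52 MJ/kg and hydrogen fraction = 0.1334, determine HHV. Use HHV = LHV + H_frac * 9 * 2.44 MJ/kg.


HHV = LHV + H_frac * 9 * 2.44
= 20.52 + 0.1334 * 9 * 2.44
= 23.4495 MJ/kg

23.4495 MJ/kg


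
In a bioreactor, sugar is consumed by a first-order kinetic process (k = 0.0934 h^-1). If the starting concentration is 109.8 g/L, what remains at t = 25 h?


S = S0 * exp(-k * t)
S = 109.8 * exp(-0.0934 * 25)
S = 10.6298 g/L

10.6298 g/L


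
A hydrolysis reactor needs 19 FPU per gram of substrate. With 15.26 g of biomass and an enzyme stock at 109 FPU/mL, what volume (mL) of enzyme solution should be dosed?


V = dosage * m_sub / activity
V = 19 * 15.26 / 109
V = 2.6600 mL

2.6600 mL


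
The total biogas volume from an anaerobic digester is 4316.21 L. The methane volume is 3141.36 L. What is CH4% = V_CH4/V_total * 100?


CH4% = V_CH4 / V_total * 100
= 3141.36 / 4316.21 * 100
= 72.7805%

72.7805%


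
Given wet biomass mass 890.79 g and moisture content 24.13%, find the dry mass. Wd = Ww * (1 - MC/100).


Wd = Ww * (1 - MC/100)
= 890.79 * (1 - 24.13/100)
= 675.8424 g

675.8424 g


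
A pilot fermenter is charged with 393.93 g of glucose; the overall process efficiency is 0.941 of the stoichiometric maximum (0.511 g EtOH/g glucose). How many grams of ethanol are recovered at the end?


Actual ethanol: m = 0.511 * 393.93 * 0.941
m = 189.4216 g

189.4216 g
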